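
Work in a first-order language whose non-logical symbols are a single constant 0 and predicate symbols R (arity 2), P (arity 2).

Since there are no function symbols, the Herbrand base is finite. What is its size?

With no function symbols, the Herbrand universe is just the 1 constant.
Ground atoms per predicate: R: 1^2 = 1, P: 1^2 = 1.
Herbrand base size = 1 + 1 = 2.

2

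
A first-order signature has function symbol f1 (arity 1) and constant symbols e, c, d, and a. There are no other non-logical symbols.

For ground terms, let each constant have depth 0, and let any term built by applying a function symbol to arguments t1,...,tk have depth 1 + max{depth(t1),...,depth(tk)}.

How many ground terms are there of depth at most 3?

Count level by level. With function symbols f1/1, the terms of depth ≤ k are the 4 constants together with each function applied to depth-≤(k−1) tuples, so N_k = 4 + N_{k-1}.
N_0 = 4
N_1 = 4 + 4 = 8
N_2 = 4 + 8 = 12
N_3 = 4 + 12 = 16

16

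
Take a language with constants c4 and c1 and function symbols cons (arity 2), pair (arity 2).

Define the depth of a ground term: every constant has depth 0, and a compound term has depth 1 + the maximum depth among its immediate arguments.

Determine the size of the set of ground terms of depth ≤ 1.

Write N_k for the number of ground terms of depth ≤ k. A term of depth ≤ k is either a constant or a function symbol applied to arguments of depth ≤ k−1, so N_k = 2 + N_{k-1}^2 + N_{k-1}^2.
N_0 = 2
N_1 = 2 + 2^2 + 2^2 = 10

10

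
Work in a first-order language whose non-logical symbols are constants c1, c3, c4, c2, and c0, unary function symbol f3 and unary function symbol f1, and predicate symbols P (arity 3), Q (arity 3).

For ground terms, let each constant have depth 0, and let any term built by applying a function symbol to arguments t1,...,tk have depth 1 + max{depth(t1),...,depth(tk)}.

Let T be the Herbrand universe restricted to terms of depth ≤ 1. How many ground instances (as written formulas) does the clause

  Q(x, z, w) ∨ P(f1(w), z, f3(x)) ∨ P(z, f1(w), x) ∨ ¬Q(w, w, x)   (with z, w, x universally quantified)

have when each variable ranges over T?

3375

Ground terms of depth ≤ 1:
  Write N_k for the number of ground terms of depth ≤ k. A term of depth ≤ k is either a constant or a function symbol applied to arguments of depth ≤ k−1, so N_k = 5 + N_{k-1} + N_{k-1}.
  N_0 = 5
  N_1 = 5 + 5 + 5 = 15
So there are 15 ground terms available for substitution.
The clause has 3 distinct variables (z, w, x), each appearing in the body. In the free term algebra distinct substitutions yield syntactically distinct ground instances.
Number of ground instances = 15^3 = 3375.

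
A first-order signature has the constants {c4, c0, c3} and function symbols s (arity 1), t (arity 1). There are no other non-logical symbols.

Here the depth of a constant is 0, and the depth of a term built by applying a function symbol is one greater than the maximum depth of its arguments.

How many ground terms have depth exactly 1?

6

Count level by level. With function symbols s/1, t/1, the terms of depth ≤ k are the 3 constants together with each function applied to depth-≤(k−1) tuples, so N_k = 3 + N_{k-1} + N_{k-1}.
N_0 = 3
N_1 = 3 + 3 + 3 = 9
Terms of depth exactly 1: N_1 − N_0 = 9 − 3 = 6.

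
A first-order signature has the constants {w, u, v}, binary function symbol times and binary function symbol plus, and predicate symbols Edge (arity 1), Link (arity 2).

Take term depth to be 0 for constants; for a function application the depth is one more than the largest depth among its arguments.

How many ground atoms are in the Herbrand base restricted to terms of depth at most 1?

First count ground terms of depth ≤ 1.
If N_k denotes the number of depth-≤k ground terms, the 3 constants give N_0 = 3, and each function symbol of arity r contributes N_{k-1}^r new terms at level k: N_k = 3 + N_{k-1}^2 + N_{k-1}^2.
N_0 = 3
N_1 = 3 + 3^2 + 3^2 = 21
So |H| = 21.
A ground atom is a predicate applied to a tuple of terms from H, so the count is the sum over predicates of |H|^arity:
  Edge: 21;  Link: 21^2 = 441
Total ground atoms: 21 + 441 = 462.

462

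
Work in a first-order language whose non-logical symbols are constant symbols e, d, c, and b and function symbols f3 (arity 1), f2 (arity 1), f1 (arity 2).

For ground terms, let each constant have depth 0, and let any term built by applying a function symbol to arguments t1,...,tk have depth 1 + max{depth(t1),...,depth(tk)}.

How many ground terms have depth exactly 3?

713184

Let N_k = |{terms of depth ≤ k}|. Then N_0 = 4 and N_k = 4 + N_{k-1} + N_{k-1} + N_{k-1}^2 for k ≥ 1 (one summand per function symbol, arity giving the exponent).
N_0 = 4
N_1 = 4 + 4 + 4 + 4^2 = 28
N_2 = 4 + 28 + 28 + 28^2 = 844
N_3 = 4 + 844 + 844 + 844^2 = 714028
Terms of depth exactly 3: N_3 − N_2 = 714028 − 844 = 713184.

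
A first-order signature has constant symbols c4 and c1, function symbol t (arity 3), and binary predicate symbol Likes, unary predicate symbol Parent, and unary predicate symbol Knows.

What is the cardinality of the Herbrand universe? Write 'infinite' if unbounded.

infinite

The signature has at least one function symbol (t, arity 3) and at least one constant (c4).
Iterating t gives infinitely many distinct ground terms: c4, t(c4, c4, c4), t(t(c4, c4, c4), t(c4, c4, c4), t(c4, c4, c4)), ...
So the Herbrand universe is infinite.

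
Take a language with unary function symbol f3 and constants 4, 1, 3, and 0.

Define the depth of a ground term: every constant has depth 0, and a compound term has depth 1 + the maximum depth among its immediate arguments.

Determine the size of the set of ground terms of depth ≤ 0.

Let N_k count ground terms of depth at most k. Each non-constant term of depth ≤ k is some function symbol applied to depth-≤(k−1) arguments, giving N_k = 4 + N_{k-1}.
N_0 = 4

4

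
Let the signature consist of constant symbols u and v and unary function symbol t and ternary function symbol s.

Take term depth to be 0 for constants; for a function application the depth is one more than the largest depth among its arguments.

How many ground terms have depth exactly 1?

10

Let N_k count ground terms of depth at most k. Each non-constant term of depth ≤ k is some function symbol applied to depth-≤(k−1) arguments, giving N_k = 2 + N_{k-1} + N_{k-1}^3.
N_0 = 2
N_1 = 2 + 2 + 2^3 = 12
Terms of depth exactly 1: N_1 − N_0 = 12 − 2 = 10.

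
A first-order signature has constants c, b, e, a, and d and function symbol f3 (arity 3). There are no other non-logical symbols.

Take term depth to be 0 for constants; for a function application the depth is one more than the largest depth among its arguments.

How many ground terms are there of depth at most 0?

Count level by level. With function symbols f3/3, the terms of depth ≤ k are the 5 constants together with each function applied to depth-≤(k−1) tuples, so N_k = 5 + N_{k-1}^3.
N_0 = 5
Explicitly: c, b, e, a, d.

5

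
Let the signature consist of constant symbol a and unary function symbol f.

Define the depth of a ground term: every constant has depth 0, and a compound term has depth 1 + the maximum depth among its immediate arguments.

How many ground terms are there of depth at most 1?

2

Write N_k for the number of ground terms of depth ≤ k. A term of depth ≤ k is either a constant or a function symbol applied to arguments of depth ≤ k−1, so N_k = 1 + N_{k-1}.
N_0 = 1
N_1 = 1 + 1 = 2
Explicitly: a, f(a).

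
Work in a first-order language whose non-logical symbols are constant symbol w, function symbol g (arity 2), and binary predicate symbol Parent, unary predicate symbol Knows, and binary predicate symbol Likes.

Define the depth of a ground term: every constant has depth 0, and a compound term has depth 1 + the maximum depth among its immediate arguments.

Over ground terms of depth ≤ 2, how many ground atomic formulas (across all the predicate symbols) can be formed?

55

First count ground terms of depth ≤ 2.
Count level by level. With function symbols g/2, the terms of depth ≤ k are the 1 constant together with each function applied to depth-≤(k−1) tuples, so N_k = 1 + N_{k-1}^2.
N_0 = 1
N_1 = 1 + 1^2 = 2
N_2 = 1 + 2^2 = 5
Explicitly: w, g(w, w), g(w, g(w, w)), g(g(w, w), w), g(g(w, w), g(w, w)).
So |H| = 5.
For each predicate symbol, the number of ground atoms is |H| raised to its arity; summing:
  Parent: 5^2 = 25;  Knows: 5;  Likes: 5^2 = 25
Total ground atoms: 25 + 5 + 25 = 55.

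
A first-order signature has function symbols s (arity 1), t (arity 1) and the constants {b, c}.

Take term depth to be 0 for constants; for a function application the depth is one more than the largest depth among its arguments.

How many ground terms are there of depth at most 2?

Let N_k = |{terms of depth ≤ k}|. Then N_0 = 2 and N_k = 2 + N_{k-1} + N_{k-1} for k ≥ 1 (one summand per function symbol, arity giving the exponent).
N_0 = 2
N_1 = 2 + 2 + 2 = 6
N_2 = 2 + 6 + 6 = 14

14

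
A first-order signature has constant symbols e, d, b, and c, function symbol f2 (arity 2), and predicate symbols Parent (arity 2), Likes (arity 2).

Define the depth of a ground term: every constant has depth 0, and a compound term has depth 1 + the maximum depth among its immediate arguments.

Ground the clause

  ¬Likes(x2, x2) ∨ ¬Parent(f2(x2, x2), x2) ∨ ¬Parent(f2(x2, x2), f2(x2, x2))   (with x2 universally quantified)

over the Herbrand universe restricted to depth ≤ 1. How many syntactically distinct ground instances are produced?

Ground terms of depth ≤ 1:
  If N_k denotes the number of depth-≤k ground terms, the 4 constants give N_0 = 4, and each function symbol of arity r contributes N_{k-1}^r new terms at level k: N_k = 4 + N_{k-1}^2.
  N_0 = 4
  N_1 = 4 + 4^2 = 20
So there are 20 ground terms available for substitution.
The variable x2 ranges independently over the available ground terms, and distinct assignments produce distinct instances.
Number of ground instances = 20.

20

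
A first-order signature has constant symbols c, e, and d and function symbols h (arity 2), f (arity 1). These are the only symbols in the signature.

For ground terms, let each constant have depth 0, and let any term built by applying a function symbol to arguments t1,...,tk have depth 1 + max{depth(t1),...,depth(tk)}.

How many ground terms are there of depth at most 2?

Count level by level. With function symbols h/2, f/1, the terms of depth ≤ k are the 3 constants together with each function applied to depth-≤(k−1) tuples, so N_k = 3 + N_{k-1}^2 + N_{k-1}.
N_0 = 3
N_1 = 3 + 3^2 + 3 = 15
N_2 = 3 + 15^2 + 15 = 243

243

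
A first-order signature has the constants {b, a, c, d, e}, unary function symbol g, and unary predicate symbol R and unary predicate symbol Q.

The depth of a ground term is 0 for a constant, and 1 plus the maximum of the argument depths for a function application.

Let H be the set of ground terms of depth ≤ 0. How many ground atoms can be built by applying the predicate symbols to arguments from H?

First count ground terms of depth ≤ 0.
If N_k denotes the number of depth-≤k ground terms, the 5 constants give N_0 = 5, and each function symbol of arity r contributes N_{k-1}^r new terms at level k: N_k = 5 + N_{k-1}.
N_0 = 5
So |H| = 5.
A ground atom is a predicate applied to a tuple of terms from H, so the count is the sum over predicates of |H|^arity:
  R: 5;  Q: 5
Total ground atoms: 5 + 5 = 10.

10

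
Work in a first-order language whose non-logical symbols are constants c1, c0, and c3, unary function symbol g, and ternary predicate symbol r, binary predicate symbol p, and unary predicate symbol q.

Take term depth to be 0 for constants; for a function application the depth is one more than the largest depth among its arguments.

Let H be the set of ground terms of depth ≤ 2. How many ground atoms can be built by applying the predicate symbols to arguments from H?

819

First count ground terms of depth ≤ 2.
Write N_k for the number of ground terms of depth ≤ k. A term of depth ≤ k is either a constant or a function symbol applied to arguments of depth ≤ k−1, so N_k = 3 + N_{k-1}.
N_0 = 3
N_1 = 3 + 3 = 6
N_2 = 3 + 6 = 9
So |H| = 9.
Each predicate of arity r yields |H|^r ground atoms (one per choice of an r-tuple from H):
  r: 9^3 = 729;  p: 9^2 = 81;  q: 9
Total ground atoms: 729 + 81 + 9 = 819.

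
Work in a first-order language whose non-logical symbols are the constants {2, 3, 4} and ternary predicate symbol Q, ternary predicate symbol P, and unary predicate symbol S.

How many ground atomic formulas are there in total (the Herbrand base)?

57

With no function symbols, the Herbrand universe is just the 3 constants.
Ground atoms per predicate: Q: 3^3 = 27, P: 3^3 = 27, S: 3.
Herbrand base size = 27 + 27 + 3 = 57.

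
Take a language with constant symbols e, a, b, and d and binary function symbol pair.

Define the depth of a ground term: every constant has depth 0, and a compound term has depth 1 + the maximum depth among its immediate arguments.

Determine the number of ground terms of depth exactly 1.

16

Count level by level. With function symbols pair/2, the terms of depth ≤ k are the 4 constants together with each function applied to depth-≤(k−1) tuples, so N_k = 4 + N_{k-1}^2.
N_0 = 4
N_1 = 4 + 4^2 = 20
Terms of depth exactly 1: N_1 − N_0 = 20 − 4 = 16.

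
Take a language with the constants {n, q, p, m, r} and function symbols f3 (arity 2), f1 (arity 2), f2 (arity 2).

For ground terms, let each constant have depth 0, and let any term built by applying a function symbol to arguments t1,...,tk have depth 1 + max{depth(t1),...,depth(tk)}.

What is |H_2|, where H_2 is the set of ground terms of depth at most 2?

19205

Write N_k for the number of ground terms of depth ≤ k. A term of depth ≤ k is either a constant or a function symbol applied to arguments of depth ≤ k−1, so N_k = 5 + N_{k-1}^2 + N_{k-1}^2 + N_{k-1}^2.
N_0 = 5
N_1 = 5 + 5^2 + 5^2 + 5^2 = 80
N_2 = 5 + 80^2 + 80^2 + 80^2 = 19205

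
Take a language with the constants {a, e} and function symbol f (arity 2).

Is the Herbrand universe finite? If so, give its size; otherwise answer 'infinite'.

The signature has at least one function symbol (f, arity 2) and at least one constant (a).
Iterating f gives infinitely many distinct ground terms: a, f(a, a), f(f(a, a), f(a, a)), ...
So the Herbrand universe is infinite.

infinite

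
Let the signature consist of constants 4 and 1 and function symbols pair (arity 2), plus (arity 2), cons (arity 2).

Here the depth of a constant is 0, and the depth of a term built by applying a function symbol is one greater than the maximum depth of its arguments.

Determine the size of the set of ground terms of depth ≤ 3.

1044302

Count level by level. With function symbols pair/2, plus/2, cons/2, the terms of depth ≤ k are the 2 constants together with each function applied to depth-≤(k−1) tuples, so N_k = 2 + N_{k-1}^2 + N_{k-1}^2 + N_{k-1}^2.
N_0 = 2
N_1 = 2 + 2^2 + 2^2 + 2^2 = 14
N_2 = 2 + 14^2 + 14^2 + 14^2 = 590
N_3 = 2 + 590^2 + 590^2 + 590^2 = 1044302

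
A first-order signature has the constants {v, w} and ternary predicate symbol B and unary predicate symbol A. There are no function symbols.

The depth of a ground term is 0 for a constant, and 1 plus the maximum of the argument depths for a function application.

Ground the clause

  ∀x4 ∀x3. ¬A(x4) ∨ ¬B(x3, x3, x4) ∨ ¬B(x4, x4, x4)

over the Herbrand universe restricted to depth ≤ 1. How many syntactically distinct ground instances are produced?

Ground terms of depth ≤ 1:
  With no function symbols every ground term is a constant, so there are exactly 2 ground terms at every depth bound.
  N_0 = 2
  N_1 = 2
  Explicitly: v, w.
So there are 2 ground terms available for substitution.
There are 2 variables to instantiate (x4, x3), each occurring in at least one literal, so different choices give different ground instances.
Number of ground instances = 2^2 = 4.

4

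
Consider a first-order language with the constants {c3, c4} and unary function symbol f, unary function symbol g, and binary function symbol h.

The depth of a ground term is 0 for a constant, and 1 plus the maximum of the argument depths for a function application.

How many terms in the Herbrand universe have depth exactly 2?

Let N_k = |{terms of depth ≤ k}|. Then N_0 = 2 and N_k = 2 + N_{k-1} + N_{k-1} + N_{k-1}^2 for k ≥ 1 (one summand per function symbol, arity giving the exponent).
N_0 = 2
N_1 = 2 + 2 + 2 + 2^2 = 10
N_2 = 2 + 10 + 10 + 10^2 = 122
Terms of depth exactly 2: N_2 − N_1 = 122 − 10 = 112.

112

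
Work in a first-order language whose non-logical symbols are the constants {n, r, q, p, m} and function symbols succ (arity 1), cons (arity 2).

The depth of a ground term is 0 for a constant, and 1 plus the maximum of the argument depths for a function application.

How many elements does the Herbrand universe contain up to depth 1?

35

If N_k denotes the number of depth-≤k ground terms, the 5 constants give N_0 = 5, and each function symbol of arity r contributes N_{k-1}^r new terms at level k: N_k = 5 + N_{k-1} + N_{k-1}^2.
N_0 = 5
N_1 = 5 + 5 + 5^2 = 35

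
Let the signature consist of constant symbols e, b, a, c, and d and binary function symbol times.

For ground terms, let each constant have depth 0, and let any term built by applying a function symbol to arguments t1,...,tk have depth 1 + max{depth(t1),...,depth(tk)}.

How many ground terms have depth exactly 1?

Let N_k count ground terms of depth at most k. Each non-constant term of depth ≤ k is some function symbol applied to depth-≤(k−1) arguments, giving N_k = 5 + N_{k-1}^2.
N_0 = 5
N_1 = 5 + 5^2 = 30
Terms of depth exactly 1: N_1 − N_0 = 30 − 5 = 25.

25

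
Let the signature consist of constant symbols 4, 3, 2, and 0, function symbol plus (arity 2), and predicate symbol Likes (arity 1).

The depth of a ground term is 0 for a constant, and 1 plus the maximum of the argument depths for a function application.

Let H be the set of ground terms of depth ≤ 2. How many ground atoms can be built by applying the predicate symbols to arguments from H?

404

First count ground terms of depth ≤ 2.
Count level by level. With function symbols plus/2, the terms of depth ≤ k are the 4 constants together with each function applied to depth-≤(k−1) tuples, so N_k = 4 + N_{k-1}^2.
N_0 = 4
N_1 = 4 + 4^2 = 20
N_2 = 4 + 20^2 = 404
So |H| = 404.
A ground atom is a predicate applied to a tuple of terms from H, so the count is the sum over predicates of |H|^arity:
  Likes: 404
Total ground atoms: 404.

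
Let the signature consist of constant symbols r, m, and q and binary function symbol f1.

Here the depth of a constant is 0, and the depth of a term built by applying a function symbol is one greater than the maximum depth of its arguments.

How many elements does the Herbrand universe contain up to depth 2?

If N_k denotes the number of depth-≤k ground terms, the 3 constants give N_0 = 3, and each function symbol of arity r contributes N_{k-1}^r new terms at level k: N_k = 3 + N_{k-1}^2.
N_0 = 3
N_1 = 3 + 3^2 = 12
N_2 = 3 + 12^2 = 147

147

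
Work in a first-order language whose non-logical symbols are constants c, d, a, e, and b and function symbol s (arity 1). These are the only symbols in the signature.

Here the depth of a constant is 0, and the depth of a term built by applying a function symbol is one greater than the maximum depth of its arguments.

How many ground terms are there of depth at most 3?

Let N_k count ground terms of depth at most k. Each non-constant term of depth ≤ k is some function symbol applied to depth-≤(k−1) arguments, giving N_k = 5 + N_{k-1}.
N_0 = 5
N_1 = 5 + 5 = 10
N_2 = 5 + 10 = 15
N_3 = 5 + 15 = 20

20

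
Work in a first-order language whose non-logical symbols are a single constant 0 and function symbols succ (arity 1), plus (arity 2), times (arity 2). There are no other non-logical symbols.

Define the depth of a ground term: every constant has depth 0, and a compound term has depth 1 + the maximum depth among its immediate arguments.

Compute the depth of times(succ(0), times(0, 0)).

depth(succ(0)) = 1 + depth(0) = 1 + 0 = 1
depth(times(0, 0)) = 1 + max(0, 0) = 1
depth(times(succ(0), times(0, 0))) = 1 + max(1, 1) = 2

2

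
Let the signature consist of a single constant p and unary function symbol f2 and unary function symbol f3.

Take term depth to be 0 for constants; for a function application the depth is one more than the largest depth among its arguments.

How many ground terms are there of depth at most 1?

If N_k denotes the number of depth-≤k ground terms, the 1 constant gives N_0 = 1, and each function symbol of arity r contributes N_{k-1}^r new terms at level k: N_k = 1 + N_{k-1} + N_{k-1}.
N_0 = 1
N_1 = 1 + 1 + 1 = 3
Explicitly: p, f2(p), f3(p).

3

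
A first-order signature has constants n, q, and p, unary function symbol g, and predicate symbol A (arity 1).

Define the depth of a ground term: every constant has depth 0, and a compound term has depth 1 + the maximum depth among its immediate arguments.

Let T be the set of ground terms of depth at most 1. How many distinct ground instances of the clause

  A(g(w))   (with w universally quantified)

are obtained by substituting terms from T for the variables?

Ground terms of depth ≤ 1:
  If N_k denotes the number of depth-≤k ground terms, the 3 constants give N_0 = 3, and each function symbol of arity r contributes N_{k-1}^r new terms at level k: N_k = 3 + N_{k-1}.
  N_0 = 3
  N_1 = 3 + 3 = 6
  Explicitly: n, q, p, g(n), g(q), g(p).
So there are 6 ground terms available for substitution.
The body mentions the single quantified variable w; since ground terms form a free algebra, no two substitutions collapse to the same formula.
Number of ground instances = 6.

6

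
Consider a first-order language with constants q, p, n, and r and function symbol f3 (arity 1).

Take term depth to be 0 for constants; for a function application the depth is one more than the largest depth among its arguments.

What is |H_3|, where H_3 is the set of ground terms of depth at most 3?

16

Write N_k for the number of ground terms of depth ≤ k. A term of depth ≤ k is either a constant or a function symbol applied to arguments of depth ≤ k−1, so N_k = 4 + N_{k-1}.
N_0 = 4
N_1 = 4 + 4 = 8
N_2 = 4 + 8 = 12
N_3 = 4 + 12 = 16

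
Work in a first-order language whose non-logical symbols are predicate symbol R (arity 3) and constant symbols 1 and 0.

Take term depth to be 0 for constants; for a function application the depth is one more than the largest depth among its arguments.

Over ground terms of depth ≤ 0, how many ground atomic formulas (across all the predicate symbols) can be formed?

8

First count ground terms of depth ≤ 0.
With no function symbols every ground term is a constant, so there are exactly 2 ground terms at every depth bound.
N_0 = 2
Explicitly: 1, 0.
So |H| = 2.
Ground atoms are formed by filling each argument slot of a predicate with a term from H, so an r-ary predicate gives |H|^r atoms:
  R: 2^3 = 8
Total ground atoms: 8.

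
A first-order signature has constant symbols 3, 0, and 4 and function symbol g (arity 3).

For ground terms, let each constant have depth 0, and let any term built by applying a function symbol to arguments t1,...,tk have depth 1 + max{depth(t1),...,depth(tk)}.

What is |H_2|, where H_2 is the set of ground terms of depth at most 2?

Let N_k count ground terms of depth at most k. Each non-constant term of depth ≤ k is some function symbol applied to depth-≤(k−1) arguments, giving N_k = 3 + N_{k-1}^3.
N_0 = 3
N_1 = 3 + 3^3 = 30
N_2 = 3 + 30^3 = 27003

27003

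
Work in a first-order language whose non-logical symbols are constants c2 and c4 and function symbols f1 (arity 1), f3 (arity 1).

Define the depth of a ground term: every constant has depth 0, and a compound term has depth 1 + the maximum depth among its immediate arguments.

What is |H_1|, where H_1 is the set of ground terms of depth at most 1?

6

Let N_k count ground terms of depth at most k. Each non-constant term of depth ≤ k is some function symbol applied to depth-≤(k−1) arguments, giving N_k = 2 + N_{k-1} + N_{k-1}.
N_0 = 2
N_1 = 2 + 2 + 2 = 6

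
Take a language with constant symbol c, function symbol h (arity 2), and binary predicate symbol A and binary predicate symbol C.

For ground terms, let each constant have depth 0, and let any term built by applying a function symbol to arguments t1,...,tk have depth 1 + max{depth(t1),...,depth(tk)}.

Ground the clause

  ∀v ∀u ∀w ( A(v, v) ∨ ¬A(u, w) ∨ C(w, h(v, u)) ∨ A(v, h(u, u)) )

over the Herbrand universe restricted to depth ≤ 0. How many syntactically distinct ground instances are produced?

Ground terms of depth ≤ 0:
  Let N_k count ground terms of depth at most k. Each non-constant term of depth ≤ k is some function symbol applied to depth-≤(k−1) arguments, giving N_k = 1 + N_{k-1}^2.
  N_0 = 1
  Explicitly: c.
So there is exactly 1 ground term available for substitution.
There are 3 variables to instantiate (v, u, w), each occurring in at least one literal, so different choices give different ground instances.
Number of ground instances = 1^3 = 1.

1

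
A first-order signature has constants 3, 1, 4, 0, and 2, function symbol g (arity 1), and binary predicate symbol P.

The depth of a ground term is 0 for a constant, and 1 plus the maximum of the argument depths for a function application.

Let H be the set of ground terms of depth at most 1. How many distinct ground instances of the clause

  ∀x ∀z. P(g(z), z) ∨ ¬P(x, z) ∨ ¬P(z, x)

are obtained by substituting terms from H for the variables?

Ground terms of depth ≤ 1:
  Let N_k = |{terms of depth ≤ k}|. Then N_0 = 5 and N_k = 5 + N_{k-1} for k ≥ 1 (one summand per function symbol, arity giving the exponent).
  N_0 = 5
  N_1 = 5 + 5 = 10
  Explicitly: 3, 1, 4, 0, 2, g(3), g(1), g(4), g(0), g(2).
So there are 10 ground terms available for substitution.
There are 2 variables to instantiate (x, z), each occurring in at least one literal, so different choices give different ground instances.
Number of ground instances = 10^2 = 100.

100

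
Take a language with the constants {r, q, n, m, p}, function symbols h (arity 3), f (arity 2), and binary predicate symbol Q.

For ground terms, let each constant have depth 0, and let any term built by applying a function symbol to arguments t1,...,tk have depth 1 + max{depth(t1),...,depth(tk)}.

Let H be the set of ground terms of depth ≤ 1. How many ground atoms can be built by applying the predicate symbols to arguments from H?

24025

First count ground terms of depth ≤ 1.
If N_k denotes the number of depth-≤k ground terms, the 5 constants give N_0 = 5, and each function symbol of arity r contributes N_{k-1}^r new terms at level k: N_k = 5 + N_{k-1}^3 + N_{k-1}^2.
N_0 = 5
N_1 = 5 + 5^3 + 5^2 = 155
So |H| = 155.
For each predicate symbol, the number of ground atoms is |H| raised to its arity; summing:
  Q: 155^2 = 24025
Total ground atoms: 24025.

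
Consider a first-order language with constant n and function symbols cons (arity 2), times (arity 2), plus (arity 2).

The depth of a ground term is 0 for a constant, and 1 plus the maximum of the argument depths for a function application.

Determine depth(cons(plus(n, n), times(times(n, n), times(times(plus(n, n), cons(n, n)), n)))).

depth(plus(n, n)) = 1 + max(0, 0) = 1
depth(times(n, n)) = 1 + max(0, 0) = 1
depth(cons(n, n)) = 1 + max(0, 0) = 1
depth(times(plus(n, n), cons(n, n))) = 1 + max(1, 1) = 2
depth(times(times(plus(n, n), cons(n, n)), n)) = 1 + max(2, 0) = 3
depth(times(times(n, n), times(times(plus(n, n), cons(n, n)), n))) = 1 + max(1, 3) = 4
depth(cons(plus(n, n), times(times(n, n), times(times(plus(n, n), cons(n, n)), n)))) = 1 + max(1, 4) = 5

5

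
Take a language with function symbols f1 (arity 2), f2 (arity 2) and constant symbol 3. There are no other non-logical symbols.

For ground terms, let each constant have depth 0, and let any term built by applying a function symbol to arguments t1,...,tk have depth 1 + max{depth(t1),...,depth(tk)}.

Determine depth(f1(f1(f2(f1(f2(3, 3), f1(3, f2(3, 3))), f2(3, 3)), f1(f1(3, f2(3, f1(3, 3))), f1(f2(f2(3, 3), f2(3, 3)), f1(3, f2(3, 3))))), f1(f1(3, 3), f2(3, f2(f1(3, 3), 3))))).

6

depth(f2(3, 3)) = 1 + max(0, 0) = 1
depth(f1(3, f2(3, 3))) = 1 + max(0, 1) = 2
depth(f1(f2(3, 3), f1(3, f2(3, 3)))) = 1 + max(1, 2) = 3
depth(f2(f1(f2(3, 3), f1(3, f2(3, 3))), f2(3, 3))) = 1 + max(3, 1) = 4
depth(f1(3, 3)) = 1 + max(0, 0) = 1
depth(f2(3, f1(3, 3))) = 1 + max(0, 1) = 2
depth(f1(3, f2(3, f1(3, 3)))) = 1 + max(0, 2) = 3
depth(f2(f2(3, 3), f2(3, 3))) = 1 + max(1, 1) = 2
depth(f1(f2(f2(3, 3), f2(3, 3)), f1(3, f2(3, 3)))) = 1 + max(2, 2) = 3
depth(f1(f1(3, f2(3, f1(3, 3))), f1(f2(f2(3, 3), f2(3, 3)), f1(3, f2(3, 3))))) = 1 + max(3, 3) = 4
depth(f1(f2(f1(f2(3, 3), f1(3, f2(3, 3))), f2(3, 3)), f1(f1(3, f2(3, f1(3, 3))), f1(f2(f2(3, 3), f2(3, 3)), f1(3, f2(3, 3)))))) = 1 + max(4, 4) = 5
depth(f2(f1(3, 3), 3)) = 1 + max(1, 0) = 2
depth(f2(3, f2(f1(3, 3), 3))) = 1 + max(0, 2) = 3
depth(f1(f1(3, 3), f2(3, f2(f1(3, 3), 3)))) = 1 + max(1, 3) = 4
depth(f1(f1(f2(f1(f2(3, 3), f1(3, f2(3, 3))), f2(3, 3)), f1(f1(3, f2(3, f1(3, 3))), f1(f2(f2(3, 3), f2(3, 3)), f1(3, f2(3, 3))))), f1(f1(3, 3), f2(3, f2(f1(3, 3), 3))))) = 1 + max(5, 4) = 6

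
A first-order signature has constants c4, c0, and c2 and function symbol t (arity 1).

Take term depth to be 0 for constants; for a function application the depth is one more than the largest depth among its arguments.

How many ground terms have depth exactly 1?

Write N_k for the number of ground terms of depth ≤ k. A term of depth ≤ k is either a constant or a function symbol applied to arguments of depth ≤ k−1, so N_k = 3 + N_{k-1}.
N_0 = 3
N_1 = 3 + 3 = 6
Terms of depth exactly 1: N_1 − N_0 = 6 − 3 = 3.

3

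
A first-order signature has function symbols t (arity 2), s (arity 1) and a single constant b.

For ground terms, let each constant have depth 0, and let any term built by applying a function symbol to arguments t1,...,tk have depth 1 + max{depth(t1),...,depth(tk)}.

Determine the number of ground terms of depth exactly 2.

10

If N_k denotes the number of depth-≤k ground terms, the 1 constant gives N_0 = 1, and each function symbol of arity r contributes N_{k-1}^r new terms at level k: N_k = 1 + N_{k-1}^2 + N_{k-1}.
N_0 = 1
N_1 = 1 + 1^2 + 1 = 3
N_2 = 1 + 3^2 + 3 = 13
Terms of depth exactly 2: N_2 − N_1 = 13 − 3 = 10.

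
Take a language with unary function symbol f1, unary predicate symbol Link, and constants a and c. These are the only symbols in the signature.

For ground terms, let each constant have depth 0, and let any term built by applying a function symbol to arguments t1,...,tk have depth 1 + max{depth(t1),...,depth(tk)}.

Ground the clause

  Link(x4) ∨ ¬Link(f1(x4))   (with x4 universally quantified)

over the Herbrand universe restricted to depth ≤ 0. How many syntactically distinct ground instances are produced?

Ground terms of depth ≤ 0:
  Let N_k count ground terms of depth at most k. Each non-constant term of depth ≤ k is some function symbol applied to depth-≤(k−1) arguments, giving N_k = 2 + N_{k-1}.
  N_0 = 2
  Explicitly: a, c.
So there are 2 ground terms available for substitution.
The variable x4 ranges independently over the available ground terms, and distinct assignments produce distinct instances.
Number of ground instances = 2.

2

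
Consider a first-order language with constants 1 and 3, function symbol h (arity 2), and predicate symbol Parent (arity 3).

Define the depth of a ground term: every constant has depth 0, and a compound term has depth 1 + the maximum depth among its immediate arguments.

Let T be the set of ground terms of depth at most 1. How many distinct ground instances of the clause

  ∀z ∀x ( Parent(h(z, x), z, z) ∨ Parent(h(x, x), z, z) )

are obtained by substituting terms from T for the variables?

36

Ground terms of depth ≤ 1:
  Count level by level. With function symbols h/2, the terms of depth ≤ k are the 2 constants together with each function applied to depth-≤(k−1) tuples, so N_k = 2 + N_{k-1}^2.
  N_0 = 2
  N_1 = 2 + 2^2 = 6
  Explicitly: 1, 3, h(1, 1), h(1, 3), h(3, 1), h(3, 3).
So there are 6 ground terms available for substitution.
The body mentions every one of the 2 quantified variables; since ground terms form a free algebra, no two substitutions collapse to the same formula.
Number of ground instances = 6^2 = 36.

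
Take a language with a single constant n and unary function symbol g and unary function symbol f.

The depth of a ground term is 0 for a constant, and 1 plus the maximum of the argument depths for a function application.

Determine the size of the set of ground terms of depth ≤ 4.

Let N_k = |{terms of depth ≤ k}|. Then N_0 = 1 and N_k = 1 + N_{k-1} + N_{k-1} for k ≥ 1 (one summand per function symbol, arity giving the exponent).
N_0 = 1
N_1 = 1 + 1 + 1 = 3
N_2 = 1 + 3 + 3 = 7
N_3 = 1 + 7 + 7 = 15
N_4 = 1 + 15 + 15 = 31

31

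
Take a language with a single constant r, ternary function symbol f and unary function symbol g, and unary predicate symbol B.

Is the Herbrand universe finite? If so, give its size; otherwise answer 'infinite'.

infinite

The signature has at least one function symbol (f, arity 3) and at least one constant (r).
Iterating f gives infinitely many distinct ground terms: r, f(r, r, r), f(f(r, r, r), f(r, r, r), f(r, r, r)), ...
So the Herbrand universe is infinite.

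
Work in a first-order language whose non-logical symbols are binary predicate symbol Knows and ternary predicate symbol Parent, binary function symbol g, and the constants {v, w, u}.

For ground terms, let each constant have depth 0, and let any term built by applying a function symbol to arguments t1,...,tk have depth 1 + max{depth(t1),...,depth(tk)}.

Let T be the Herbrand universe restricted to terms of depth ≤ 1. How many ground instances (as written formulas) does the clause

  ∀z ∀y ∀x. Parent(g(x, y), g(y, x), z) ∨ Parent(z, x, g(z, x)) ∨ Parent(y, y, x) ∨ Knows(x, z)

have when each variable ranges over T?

1728

Ground terms of depth ≤ 1:
  If N_k denotes the number of depth-≤k ground terms, the 3 constants give N_0 = 3, and each function symbol of arity r contributes N_{k-1}^r new terms at level k: N_k = 3 + N_{k-1}^2.
  N_0 = 3
  N_1 = 3 + 3^2 = 12
So there are 12 ground terms available for substitution.
Each of z, y, x ranges independently over the available ground terms, and distinct assignments produce distinct instances.
Number of ground instances = 12^3 = 1728.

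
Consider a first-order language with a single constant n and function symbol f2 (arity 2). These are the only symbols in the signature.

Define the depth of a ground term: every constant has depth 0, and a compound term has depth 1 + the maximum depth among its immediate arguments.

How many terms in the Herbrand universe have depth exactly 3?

Count level by level. With function symbols f2/2, the terms of depth ≤ k are the 1 constant together with each function applied to depth-≤(k−1) tuples, so N_k = 1 + N_{k-1}^2.
N_0 = 1
N_1 = 1 + 1^2 = 2
N_2 = 1 + 2^2 = 5
N_3 = 1 + 5^2 = 26
Terms of depth exactly 3: N_3 − N_2 = 26 − 5 = 21.

21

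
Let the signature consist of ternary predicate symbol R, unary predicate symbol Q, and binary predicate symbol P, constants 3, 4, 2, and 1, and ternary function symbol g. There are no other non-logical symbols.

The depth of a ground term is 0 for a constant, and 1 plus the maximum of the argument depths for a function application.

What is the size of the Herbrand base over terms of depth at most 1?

319124

First count ground terms of depth ≤ 1.
Let N_k count ground terms of depth at most k. Each non-constant term of depth ≤ k is some function symbol applied to depth-≤(k−1) arguments, giving N_k = 4 + N_{k-1}^3.
N_0 = 4
N_1 = 4 + 4^3 = 68
So |H| = 68.
Each predicate of arity r yields |H|^r ground atoms (one per choice of an r-tuple from H):
  R: 68^3 = 314432;  Q: 68;  P: 68^2 = 4624
Total ground atoms: 314432 + 68 + 4624 = 319124.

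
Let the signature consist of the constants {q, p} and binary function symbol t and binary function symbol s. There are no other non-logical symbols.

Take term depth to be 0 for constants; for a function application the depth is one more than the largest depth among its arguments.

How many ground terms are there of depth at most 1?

10

Count level by level. With function symbols t/2, s/2, the terms of depth ≤ k are the 2 constants together with each function applied to depth-≤(k−1) tuples, so N_k = 2 + N_{k-1}^2 + N_{k-1}^2.
N_0 = 2
N_1 = 2 + 2^2 + 2^2 = 10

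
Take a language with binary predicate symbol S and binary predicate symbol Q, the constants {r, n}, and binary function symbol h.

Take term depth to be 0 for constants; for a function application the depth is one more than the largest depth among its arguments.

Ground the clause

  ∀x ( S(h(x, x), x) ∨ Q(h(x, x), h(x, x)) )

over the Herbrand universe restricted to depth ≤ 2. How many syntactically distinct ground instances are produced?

Ground terms of depth ≤ 2:
  Let N_k = |{terms of depth ≤ k}|. Then N_0 = 2 and N_k = 2 + N_{k-1}^2 for k ≥ 1 (one summand per function symbol, arity giving the exponent).
  N_0 = 2
  N_1 = 2 + 2^2 = 6
  N_2 = 2 + 6^2 = 38
So there are 38 ground terms available for substitution.
The body mentions the single quantified variable x; since ground terms form a free algebra, no two substitutions collapse to the same formula.
Number of ground instances = 38.

38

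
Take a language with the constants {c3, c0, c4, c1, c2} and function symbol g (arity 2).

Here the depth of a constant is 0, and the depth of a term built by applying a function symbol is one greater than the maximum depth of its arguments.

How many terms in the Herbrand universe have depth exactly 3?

818125

Count level by level. With function symbols g/2, the terms of depth ≤ k are the 5 constants together with each function applied to depth-≤(k−1) tuples, so N_k = 5 + N_{k-1}^2.
N_0 = 5
N_1 = 5 + 5^2 = 30
N_2 = 5 + 30^2 = 905
N_3 = 5 + 905^2 = 819030
Terms of depth exactly 3: N_3 − N_2 = 819030 − 905 = 818125.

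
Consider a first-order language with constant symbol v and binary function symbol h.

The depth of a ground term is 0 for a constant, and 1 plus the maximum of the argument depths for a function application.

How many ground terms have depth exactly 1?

Let N_k = |{terms of depth ≤ k}|. Then N_0 = 1 and N_k = 1 + N_{k-1}^2 for k ≥ 1 (one summand per function symbol, arity giving the exponent).
N_0 = 1
N_1 = 1 + 1^2 = 2
Terms of depth exactly 1: N_1 − N_0 = 2 − 1 = 1.

1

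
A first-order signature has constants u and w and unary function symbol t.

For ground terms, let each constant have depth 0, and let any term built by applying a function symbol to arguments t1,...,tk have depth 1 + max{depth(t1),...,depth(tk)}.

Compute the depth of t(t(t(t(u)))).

depth(t(u)) = 1 + depth(u) = 1 + 0 = 1
depth(t(t(u))) = 1 + depth(t(u)) = 1 + 1 = 2
depth(t(t(t(u)))) = 1 + depth(t(t(u))) = 1 + 2 = 3
depth(t(t(t(t(u))))) = 1 + depth(t(t(t(u)))) = 1 + 3 = 4

4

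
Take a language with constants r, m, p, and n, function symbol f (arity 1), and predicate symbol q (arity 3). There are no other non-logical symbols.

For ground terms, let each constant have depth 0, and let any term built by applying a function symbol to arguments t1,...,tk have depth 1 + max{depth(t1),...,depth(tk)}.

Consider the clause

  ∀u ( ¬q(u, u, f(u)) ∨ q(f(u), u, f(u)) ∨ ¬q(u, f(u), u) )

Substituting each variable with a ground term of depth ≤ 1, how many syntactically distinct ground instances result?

Ground terms of depth ≤ 1:
  Count level by level. With function symbols f/1, the terms of depth ≤ k are the 4 constants together with each function applied to depth-≤(k−1) tuples, so N_k = 4 + N_{k-1}.
  N_0 = 4
  N_1 = 4 + 4 = 8
So there are 8 ground terms available for substitution.
The variable u ranges independently over the available ground terms, and distinct assignments produce distinct instances.
Number of ground instances = 8.

8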